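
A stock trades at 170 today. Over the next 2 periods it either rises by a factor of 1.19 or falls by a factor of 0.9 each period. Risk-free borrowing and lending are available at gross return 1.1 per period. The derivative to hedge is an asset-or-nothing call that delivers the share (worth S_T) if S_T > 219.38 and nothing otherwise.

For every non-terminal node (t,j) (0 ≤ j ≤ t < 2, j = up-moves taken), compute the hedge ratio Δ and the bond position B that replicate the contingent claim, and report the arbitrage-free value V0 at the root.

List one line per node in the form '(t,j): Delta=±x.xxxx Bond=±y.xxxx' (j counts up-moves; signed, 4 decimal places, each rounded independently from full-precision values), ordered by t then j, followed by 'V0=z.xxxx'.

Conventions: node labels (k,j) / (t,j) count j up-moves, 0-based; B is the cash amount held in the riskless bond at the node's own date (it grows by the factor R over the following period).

(0,0): Delta=3.0615 Bond=-425.8278
(1,0): Delta=0.0000 Bond=0.0000
(1,1): Delta=4.1034 Bond=-679.1953
V0=94.6284

Under the risk-neutral measure, an up-move has probability p* = (R−d)/(u−d) = 0.6897 and values discount at R = 1.1.
Terminal payoffs: V(2,0)=0.0000, V(2,1)=0.0000, V(2,2)=240.7370
  t=1,j=0: stock 153.0000 → up 182.0700 (V=0.0000), down 137.7000 (V=0.0000). Price 0.0000; hedge Δ=0.0000, bond B=0.0000.
  t=1,j=1: stock 202.3000 → up 240.7370 (V=240.7370), down 182.0700 (V=0.0000). Price 150.9323; hedge Δ=4.1034, bond B=-679.1953.
  t=0,j=0: stock 170.0000 → up 202.3000 (V=150.9323), down 153.0000 (V=0.0000). Price 94.6284; hedge Δ=3.0615, bond B=-425.8278.
As a check, the time-0 holding Δ(0,0)·S0 + B(0,0) comes to 94.6284 — exactly V0.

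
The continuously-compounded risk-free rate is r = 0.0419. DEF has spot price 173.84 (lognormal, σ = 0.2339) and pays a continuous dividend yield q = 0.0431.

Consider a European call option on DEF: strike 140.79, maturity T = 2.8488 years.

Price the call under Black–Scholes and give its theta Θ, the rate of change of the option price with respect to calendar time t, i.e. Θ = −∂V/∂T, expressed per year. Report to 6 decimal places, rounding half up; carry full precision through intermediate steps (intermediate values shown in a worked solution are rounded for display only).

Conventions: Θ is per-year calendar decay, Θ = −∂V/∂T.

price = 39.100178
Θ = -1.493485

σ√T = 0.2339·√2.8488 = 0.394786
d₁ = (ln(S/K) + (r−q+σ²/2)T) / (σ√T) = (ln(173.84/140.79) + (0.0419−0.0431+0.2339²/2)·2.8488) / 0.394786 = (0.210866 + 0.074509) / 0.394786 = 0.722861
d₂ = d₁ − σ√T = 0.722861 − 0.394786 = 0.328076
e^{−rT} = 0.887484
e^{−qT} = 0.884455
N(d₁) = 0.765117,  N(d₂) = 0.628573
Call price V = S·e^{−qT}·N(d₁) − K·e^{−rT}·N(d₂) = 117.639648 − 78.539469 = 39.100178
φ(d₁) = (1/√(2π))·e^{−d₁²/2} = 0.307216
Θ = −S·e^{−qT}·φ(d₁)·σ/(2√T) + q·S·e^{−qT}·N(d₁) − r·K·e^{−rT}·N(d₂) = −3.272950 + 5.070269 − 3.290804 = -1.493485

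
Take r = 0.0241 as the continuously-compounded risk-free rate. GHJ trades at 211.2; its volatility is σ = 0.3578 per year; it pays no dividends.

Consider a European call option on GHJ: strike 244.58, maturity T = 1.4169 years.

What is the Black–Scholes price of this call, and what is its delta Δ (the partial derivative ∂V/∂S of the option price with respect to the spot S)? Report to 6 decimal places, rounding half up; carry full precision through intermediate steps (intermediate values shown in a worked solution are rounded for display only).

price = 26.442889
Δ = 0.479502

σ√T = 0.3578·√1.4169 = 0.425902
d₁ = (ln(S/K) + (r+σ²/2)T) / (σ√T) = (ln(211.2/244.58) + (0.0241+0.3578²/2)·1.4169) / 0.425902 = (-0.146737 + 0.124844) / 0.425902 = -0.051404
d₂ = d₁ − σ√T = -0.051404 − 0.425902 = -0.477307
e^{−rT} = 0.966429
N(d₁) = 0.479502,  N(d₂) = 0.316572
Call price V = S·N(d₁) − K·e^{−rT}·N(d₂) = 101.270747 − 74.827857 = 26.442889
Δ = N(d₁) = 0.479502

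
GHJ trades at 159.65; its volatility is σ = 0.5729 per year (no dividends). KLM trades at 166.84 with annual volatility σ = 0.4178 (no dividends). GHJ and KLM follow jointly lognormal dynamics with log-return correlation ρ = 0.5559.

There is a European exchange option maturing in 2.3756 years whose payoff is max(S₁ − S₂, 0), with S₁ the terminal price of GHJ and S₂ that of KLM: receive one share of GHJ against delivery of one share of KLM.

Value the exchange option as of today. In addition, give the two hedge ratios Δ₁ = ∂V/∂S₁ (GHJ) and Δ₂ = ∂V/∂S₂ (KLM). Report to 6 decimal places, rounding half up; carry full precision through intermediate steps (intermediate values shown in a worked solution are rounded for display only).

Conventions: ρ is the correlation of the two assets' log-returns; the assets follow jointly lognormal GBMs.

exchange price = 44.194096
Δ1 = 0.624054
Δ2 = -0.332272

σ_eff = √(σ₁² + σ₂² − 2ρσ₁σ₂) = √(0.5729² + 0.4178² − 2·0.5559·0.5729·0.4178) = 0.486470
d₁ = (ln(S₁/S₂) + (q₂ − q₁ + σ_eff²/2)T) / (σ_eff√T) = (ln(159.65/166.84) + (0.0 − 0.0 + 0.118327)·2.3756) / 0.749796 = 0.316147
d₂ = d₁ − σ_eff√T = 0.316147 − 0.749796 = -0.433649
N(d₁) = 0.624054,  N(d₂) = 0.332272
V = S₁·e^{−q₁T}·N(d₁) − S₂·e^{−q₂T}·N(d₂) = 99.630297 − 55.436201 = 44.194096
Key observation: r never enters — measured in units of KLM, the claim is a call on S₁/S₂ struck at 1, so only the dividend yields and σ_eff matter.
Δ₁ = e^{−q₁T}·N(d₁) = 0.624054;  Δ₂ = −e^{−q₂T}·N(d₂) = -0.332272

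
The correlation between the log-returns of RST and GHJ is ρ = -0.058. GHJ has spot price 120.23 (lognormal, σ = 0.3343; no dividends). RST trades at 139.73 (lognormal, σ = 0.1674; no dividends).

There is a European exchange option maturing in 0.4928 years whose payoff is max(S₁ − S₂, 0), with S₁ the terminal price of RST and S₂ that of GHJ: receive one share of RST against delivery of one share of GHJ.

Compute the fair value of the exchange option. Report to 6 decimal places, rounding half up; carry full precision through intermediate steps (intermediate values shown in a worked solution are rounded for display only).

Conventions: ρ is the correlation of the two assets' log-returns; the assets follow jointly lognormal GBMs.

exchange price = 25.732705

σ_eff = √(σ₁² + σ₂² − 2ρσ₁σ₂) = √(0.1674² + 0.3343² − 2·-0.058·0.1674·0.3343) = 0.382454
d₁ = (ln(S₁/S₂) + (q₂ − q₁ + σ_eff²/2)T) / (σ_eff√T) = (ln(139.73/120.23) + (0.0 − 0.0 + 0.073135)·0.4928) / 0.268481 = 0.694076
d₂ = d₁ − σ_eff√T = 0.694076 − 0.268481 = 0.425595
N(d₁) = 0.756183,  N(d₂) = 0.664798
V = S₁·e^{−q₁T}·N(d₁) − S₂·e^{−q₂T}·N(d₂) = 105.661420 − 79.928715 = 25.732705
Key observation: the rate r is irrelevant here: denominating values in GHJ turns the exchange into a ratio option on S₁/S₂, and discounting at r drops out.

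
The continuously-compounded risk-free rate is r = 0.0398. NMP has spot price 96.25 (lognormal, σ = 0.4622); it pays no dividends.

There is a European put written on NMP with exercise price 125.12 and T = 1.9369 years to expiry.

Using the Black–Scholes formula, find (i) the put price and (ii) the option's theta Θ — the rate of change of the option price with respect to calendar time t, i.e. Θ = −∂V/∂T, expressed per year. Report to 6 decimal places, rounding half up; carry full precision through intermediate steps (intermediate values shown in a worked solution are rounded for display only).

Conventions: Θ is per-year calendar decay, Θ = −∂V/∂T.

σ√T = 0.4622·√1.9369 = 0.643256
d₁ = (ln(S/K) + (r+σ²/2)T) / (σ√T) = (ln(96.25/125.12) + (0.0398+0.4622²/2)·1.9369) / 0.643256 = (-0.262324 + 0.283977) / 0.643256 = 0.033662
d₂ = d₁ − σ√T = 0.033662 − 0.643256 = -0.609594
e^{−rT} = 0.925808
N(−d₁) = 0.486573,  N(−d₂) = 0.728935
Put price V = K·e^{−rT}·N(−d₂) − S·N(−d₁) = 84.437640 − 46.832690 = 37.604950
φ(d₁) = (1/√(2π))·e^{−d₁²/2} = 0.398716
Θ = −S·φ(d₁)·σ/(2√T) + r·K·e^{−rT}·N(−d₂) = −6.372518 + 3.360618 = -3.011900

price = 37.604950
Θ = -3.011900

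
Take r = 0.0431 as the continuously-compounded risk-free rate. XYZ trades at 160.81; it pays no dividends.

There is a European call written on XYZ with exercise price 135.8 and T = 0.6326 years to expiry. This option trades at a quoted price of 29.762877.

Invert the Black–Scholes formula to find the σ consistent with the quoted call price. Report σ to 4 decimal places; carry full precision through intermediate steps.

At σ = 0.1948 the Black–Scholes value reproduces the quote:
σ√T = 0.1948·√0.6326 = 0.154936
d₁ = (ln(S/K) + (r+σ²/2)T) / (σ√T) = (ln(160.81/135.8) + (0.0431+0.1948²/2)·0.6326) / 0.154936 = (0.169040 + 0.039268) / 0.154936 = 1.344474
d₂ = d₁ − σ√T = 1.344474 − 0.154936 = 1.189538
e^{−rT} = 0.973103
N(d₁) = 0.910602,  N(d₂) = 0.882886
V = S·N(d₁) − K·e^{−rT}·N(d₂) = 146.433981 − 116.671104 = 29.762877 (the quoted price), and the Black–Scholes price is strictly increasing in σ, so σ is unique

sigma = 0.1948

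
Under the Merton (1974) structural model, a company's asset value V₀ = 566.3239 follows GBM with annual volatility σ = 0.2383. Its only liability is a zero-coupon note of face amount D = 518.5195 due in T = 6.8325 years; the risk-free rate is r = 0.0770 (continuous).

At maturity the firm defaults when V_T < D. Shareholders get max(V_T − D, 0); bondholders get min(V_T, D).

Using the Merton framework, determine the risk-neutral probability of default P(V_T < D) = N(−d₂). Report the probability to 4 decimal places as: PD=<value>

PD=0.2499

Work the structural quantities from V₀ = 566.3239 against face 518.5195:
d₁ = [ln(V₀/D) + (r + σ²/2)T] / (σ√T)
   = [ln(566.3239/518.5195) + (0.0770 + 0.5·0.2383²)·6.8325] / (0.2383·√6.8325)
   = [0.088189 + 0.720101] / 0.622894 = 1.297636
d₂ = d₁ − σ√T = 1.297636 − 0.622894 = 0.674743
risk-neutral PD = N(−d₂) = N(-0.674743) = 0.249920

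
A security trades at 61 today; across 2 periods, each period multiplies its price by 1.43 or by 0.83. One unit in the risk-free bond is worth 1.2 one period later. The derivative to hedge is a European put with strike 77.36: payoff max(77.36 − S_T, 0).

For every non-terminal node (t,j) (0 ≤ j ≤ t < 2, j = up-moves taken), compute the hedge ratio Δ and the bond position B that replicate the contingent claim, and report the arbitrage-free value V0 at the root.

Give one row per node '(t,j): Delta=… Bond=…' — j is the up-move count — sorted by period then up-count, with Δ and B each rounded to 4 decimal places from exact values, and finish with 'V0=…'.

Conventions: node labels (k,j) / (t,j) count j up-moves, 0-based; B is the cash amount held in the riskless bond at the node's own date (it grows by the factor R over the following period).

(0,0): Delta=-0.3348 Bond=25.6550
(1,0): Delta=-1.0000 Bond=64.4667
(1,1): Delta=-0.0948 Bond=9.8493
V0=5.2341

The replicating-portfolio and risk-neutral prices coincide; use p* = (1.2−0.83)/(1.43−0.83) = 0.6167 for the latter.
Expiry values: V(2,0)=35.3371, V(2,1)=4.9591, V(2,2)=0.0000
  t=1,j=0: stock 50.6300 → up 72.4009 (V=4.9591), down 42.0229 (V=35.3371). Price 13.8367; hedge Δ=-1.0000, bond B=64.4667.
  t=1,j=1: stock 87.2300 → up 124.7389 (V=0.0000), down 72.4009 (V=4.9591). Price 1.5842; hedge Δ=-0.0948, bond B=9.8493.
  t=0,j=0: stock 61.0000 → up 87.2300 (V=1.5842), down 50.6300 (V=13.8367). Price 5.2341; hedge Δ=-0.3348, bond B=25.6550.
Sanity check at the root: Δ(0,0)·S0 + B(0,0) reproduces V0 = 5.2341.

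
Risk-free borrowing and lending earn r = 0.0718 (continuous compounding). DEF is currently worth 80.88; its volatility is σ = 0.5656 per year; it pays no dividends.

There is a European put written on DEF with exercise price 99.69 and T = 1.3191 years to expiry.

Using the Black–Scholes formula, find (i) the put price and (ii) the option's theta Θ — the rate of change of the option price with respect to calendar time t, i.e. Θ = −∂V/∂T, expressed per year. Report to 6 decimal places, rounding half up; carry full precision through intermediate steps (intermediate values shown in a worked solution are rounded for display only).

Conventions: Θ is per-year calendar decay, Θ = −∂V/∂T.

price = 27.072124
Θ = -3.353484

σ√T = 0.5656·√1.3191 = 0.649603
d₁ = (ln(S/K) + (r+σ²/2)T) / (σ√T) = (ln(80.88/99.69) + (0.0718+0.5656²/2)·1.3191) / 0.649603 = (-0.209099 + 0.305704) / 0.649603 = 0.148714
d₂ = d₁ − σ√T = 0.148714 − 0.649603 = -0.500890
e^{−rT} = 0.909635
N(−d₁) = 0.440890,  N(−d₂) = 0.691776
Put price V = K·e^{−rT}·N(−d₂) − S·N(−d₁) = 62.731293 − 35.659169 = 27.072124
φ(d₁) = (1/√(2π))·e^{−d₁²/2} = 0.394555
Θ = −S·φ(d₁)·σ/(2√T) + r·K·e^{−rT}·N(−d₂) = −7.857590 + 4.504107 = -3.353484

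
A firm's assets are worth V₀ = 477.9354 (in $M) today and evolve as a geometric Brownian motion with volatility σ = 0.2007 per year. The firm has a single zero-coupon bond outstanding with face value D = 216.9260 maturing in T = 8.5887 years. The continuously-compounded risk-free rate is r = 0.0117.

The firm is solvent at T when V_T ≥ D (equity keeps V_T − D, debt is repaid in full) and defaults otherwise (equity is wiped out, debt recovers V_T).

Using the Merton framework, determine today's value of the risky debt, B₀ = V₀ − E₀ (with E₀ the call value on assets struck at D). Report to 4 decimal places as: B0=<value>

B0=191.2306

Work the structural quantities from V₀ = 477.9354 against face 216.9260:
d₁ = [ln(V₀/D) + (r + σ²/2)T] / (σ√T)
   = [ln(477.9354/216.9260) + (0.0117 + 0.5·0.2007²)·8.5887] / (0.2007·√8.5887)
   = [0.789919 + 0.273466] / 0.588181 = 1.807922
d₂ = d₁ − σ√T = 1.807922 − 0.588181 = 1.219741
N(d₁) = 0.964691,  N(d₂) = 0.888718,  e^(−rT) = 0.904396
E₀ = V₀·N(d₁) − D·e^(−rT)·N(d₂)
   = 477.9354·0.964691 − 216.9260·0.904396·0.888718 = 286.704786
B₀ = V₀ − E₀ = 477.9354 − 286.704786 = 191.230614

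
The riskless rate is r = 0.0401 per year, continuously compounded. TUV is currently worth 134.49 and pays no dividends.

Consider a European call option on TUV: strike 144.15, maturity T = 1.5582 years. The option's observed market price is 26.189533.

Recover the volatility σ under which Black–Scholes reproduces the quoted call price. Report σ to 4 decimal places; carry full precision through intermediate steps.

At σ = 0.4007 the Black–Scholes value reproduces the quote:
σ√T = 0.4007·√1.5582 = 0.500185
d₁ = (ln(S/K) + (r+σ²/2)T) / (σ√T) = (ln(134.49/144.15) + (0.0401+0.4007²/2)·1.5582) / 0.500185 = (-0.069365 + 0.187576) / 0.500185 = 0.236336
d₂ = d₁ − σ√T = 0.236336 − 0.500185 = -0.263849
e^{−rT} = 0.939428
N(d₁) = 0.593414,  N(d₂) = 0.395948
V = S·N(d₁) − K·e^{−rT}·N(d₂) = 79.808265 − 53.618732 = 26.189533 (matching the quote); vega is positive throughout, so no other σ reproduces this price

sigma = 0.4007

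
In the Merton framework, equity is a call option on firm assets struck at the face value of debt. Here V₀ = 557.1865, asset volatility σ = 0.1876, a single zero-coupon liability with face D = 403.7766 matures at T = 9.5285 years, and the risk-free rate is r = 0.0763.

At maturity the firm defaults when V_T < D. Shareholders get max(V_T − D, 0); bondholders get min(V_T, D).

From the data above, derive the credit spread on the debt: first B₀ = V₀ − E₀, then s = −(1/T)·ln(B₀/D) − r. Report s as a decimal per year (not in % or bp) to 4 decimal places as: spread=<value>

spread=0.0014

Equity is a call on the firm's assets struck at D = 403.7766:
d₁ = [ln(V₀/D) + (r + σ²/2)T] / (σ√T)
   = [ln(557.1865/403.7766) + (0.0763 + 0.5·0.1876²)·9.5285] / (0.1876·√9.5285)
   = [0.322038 + 0.894696] / 0.579089 = 2.101120
d₂ = d₁ − σ√T = 2.101120 − 0.579089 = 1.522031
N(d₁) = 0.982185,  N(d₂) = 0.935999,  e^(−rT) = 0.483345
E₀ = V₀·N(d₁) − D·e^(−rT)·N(d₂)
   = 557.1865·0.982185 − 403.7766·0.483345·0.935999 = 364.587272
B₀ = V₀ − E₀ = 557.1865 − 364.587272 = 192.599228
spread = −(1/T)·ln(B₀/D) − r = −(1/9.5285)·ln(192.599228/403.7766) − 0.0763 = 0.00138802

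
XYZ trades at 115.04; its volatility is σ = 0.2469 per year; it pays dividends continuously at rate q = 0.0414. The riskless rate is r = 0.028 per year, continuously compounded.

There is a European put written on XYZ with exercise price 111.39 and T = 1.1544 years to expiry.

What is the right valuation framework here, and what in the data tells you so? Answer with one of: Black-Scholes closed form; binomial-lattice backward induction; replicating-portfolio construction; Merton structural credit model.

Key observation: with XYZ following a GBM at constant σ and r, the European put struck at 111.39 prices in closed form — nothing here needs a stepwise model or a balance sheet.

framework: Black-Scholes closed form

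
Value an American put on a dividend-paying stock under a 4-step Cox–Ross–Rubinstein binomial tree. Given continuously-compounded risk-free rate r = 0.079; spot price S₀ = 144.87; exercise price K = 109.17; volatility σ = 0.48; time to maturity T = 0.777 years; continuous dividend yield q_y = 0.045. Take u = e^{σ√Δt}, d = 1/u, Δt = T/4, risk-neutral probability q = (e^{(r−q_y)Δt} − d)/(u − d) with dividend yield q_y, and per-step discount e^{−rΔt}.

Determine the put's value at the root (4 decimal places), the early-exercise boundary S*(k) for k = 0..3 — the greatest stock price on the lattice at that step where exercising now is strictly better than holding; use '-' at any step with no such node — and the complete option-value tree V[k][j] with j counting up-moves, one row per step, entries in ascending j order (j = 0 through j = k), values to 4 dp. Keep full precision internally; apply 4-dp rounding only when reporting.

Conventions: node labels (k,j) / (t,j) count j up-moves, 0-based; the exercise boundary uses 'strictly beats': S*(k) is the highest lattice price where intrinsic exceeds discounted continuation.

price = 7.6813
boundary = - - - 76.7977
tree:
7.6813
12.7002 2.1134
20.5667 3.9954 0.0000
32.3723 7.5532 0.0000 0.0000
47.0157 14.2791 0.0000 0.0000 0.0000

Δt=0.19425  u=1.23560  d=0.80933  q=0.46285  discount=0.98477
step 4 (expiry): payoffs max(K−S,0) = 47.0157 14.2791 0.0000 0.0000 0.0000
step 3: (k=3,j=0): S=76.7977, K−S=32.3723, hold=31.3782 ⇒ V=32.3723 exercise | (k=3,j=1): S=117.2470, K−S=0.0000, hold=7.5532 ⇒ V=7.5532 continue | (k=3,j=2): S=179.0009, K−S=0.0000, hold=0.0000 ⇒ V=0.0000 continue | (k=3,j=3): S=273.2807, K−S=0.0000, hold=0.0000 ⇒ V=0.0000 continue  boundary S*=76.7977
step 2: (k=2,j=0): S=94.8909, K−S=14.2791, hold=20.5667 ⇒ V=20.5667 continue | (k=2,j=1): S=144.8700, K−S=0.0000, hold=3.9954 ⇒ V=3.9954 continue | (k=2,j=2): S=221.1730, K−S=0.0000, hold=0.0000 ⇒ V=0.0000 continue  boundary S*=-
step 1: (k=1,j=0): S=117.2470, K−S=0.0000, hold=12.7002 ⇒ V=12.7002 continue | (k=1,j=1): S=179.0009, K−S=0.0000, hold=2.1134 ⇒ V=2.1134 continue  boundary S*=-
step 0: (k=0,j=0): S=144.8700, K−S=0.0000, hold=7.6813 ⇒ V=7.6813 continue  boundary S*=-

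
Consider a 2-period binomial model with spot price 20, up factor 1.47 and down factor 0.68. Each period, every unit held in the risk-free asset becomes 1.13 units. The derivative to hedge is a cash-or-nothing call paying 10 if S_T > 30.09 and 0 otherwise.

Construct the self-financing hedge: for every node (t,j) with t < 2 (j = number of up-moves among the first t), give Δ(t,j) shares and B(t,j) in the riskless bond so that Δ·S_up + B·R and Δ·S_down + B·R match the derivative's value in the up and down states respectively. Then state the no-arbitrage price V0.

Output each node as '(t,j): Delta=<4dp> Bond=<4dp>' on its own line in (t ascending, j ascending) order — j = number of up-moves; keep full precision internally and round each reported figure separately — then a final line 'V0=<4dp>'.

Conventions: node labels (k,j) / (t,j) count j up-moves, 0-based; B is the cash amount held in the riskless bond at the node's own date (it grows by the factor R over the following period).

Risk-neutral probability p* = (R−d)/(u−d) = (1.13−0.68)/(1.47−0.68) = 0.5696.
At maturity the claim pays: V(2,0)=0.0000, V(2,1)=0.0000, V(2,2)=10.0000
(1,0): S=13.6000. Δ = (V_up−V_dn)/(S_up−S_dn) = (0.0000−0.0000)/(19.9920−9.2480) = 0.0000. V = [p*·0.0000 + (1−p*)·0.0000]/1.13 = 0.0000. B = V − Δ·S = 0.0000.
(1,1): S=29.4000. Δ = (V_up−V_dn)/(S_up−S_dn) = (10.0000−0.0000)/(43.2180−19.9920) = 0.4306. V = [p*·10.0000 + (1−p*)·0.0000]/1.13 = 5.0409. B = V − Δ·S = -7.6173.
(0,0): S=20.0000. Δ = (V_up−V_dn)/(S_up−S_dn) = (5.0409−0.0000)/(29.4000−13.6000) = 0.3190. V = [p*·5.0409 + (1−p*)·0.0000]/1.13 = 2.5411. B = V − Δ·S = -3.8398.
As a check, the time-0 holding Δ(0,0)·S0 + B(0,0) comes to 2.5411 — exactly V0.

(0,0): Delta=0.3190 Bond=-3.8398
(1,0): Delta=0.0000 Bond=0.0000
(1,1): Delta=0.4306 Bond=-7.6173
V0=2.5411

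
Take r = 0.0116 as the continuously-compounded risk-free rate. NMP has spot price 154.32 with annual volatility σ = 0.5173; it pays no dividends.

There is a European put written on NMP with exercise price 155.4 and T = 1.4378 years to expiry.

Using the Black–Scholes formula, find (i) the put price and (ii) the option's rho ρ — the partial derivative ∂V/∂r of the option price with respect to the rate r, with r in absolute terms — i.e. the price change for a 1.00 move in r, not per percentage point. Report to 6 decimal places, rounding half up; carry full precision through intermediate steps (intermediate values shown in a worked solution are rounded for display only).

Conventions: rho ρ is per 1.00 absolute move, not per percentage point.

σ√T = 0.5173·√1.4378 = 0.620286
d₁ = (ln(S/K) + (r+σ²/2)T) / (σ√T) = (ln(154.32/155.4) + (0.0116+0.5173²/2)·1.4378) / 0.620286 = (-0.006974 + 0.209056) / 0.620286 = 0.325788
d₂ = d₁ − σ√T = 0.325788 − 0.620286 = -0.294498
e^{−rT} = 0.983460
N(−d₁) = 0.372292,  N(−d₂) = 0.615811
Put price V = K·e^{−rT}·N(−d₂) − S·N(−d₁) = 94.114216 − 57.452167 = 36.662050
ρ = −K·T·e^{−rT}·N(−d₂) = -135.317420

price = 36.662050
ρ = -135.317420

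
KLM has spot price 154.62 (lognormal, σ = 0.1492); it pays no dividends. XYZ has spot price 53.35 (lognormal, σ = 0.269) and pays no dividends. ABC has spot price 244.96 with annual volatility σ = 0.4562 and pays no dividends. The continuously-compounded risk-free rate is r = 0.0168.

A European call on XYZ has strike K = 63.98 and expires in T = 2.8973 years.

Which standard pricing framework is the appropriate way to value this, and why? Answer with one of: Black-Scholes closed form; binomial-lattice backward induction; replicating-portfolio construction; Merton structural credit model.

framework: Black-Scholes closed form

Key observation: a European claim on XYZ (strike 63.98) — a lognormal (GBM) underlying with constant rate and volatility — has an exact closed-form value; no lattice or capital structure is involved.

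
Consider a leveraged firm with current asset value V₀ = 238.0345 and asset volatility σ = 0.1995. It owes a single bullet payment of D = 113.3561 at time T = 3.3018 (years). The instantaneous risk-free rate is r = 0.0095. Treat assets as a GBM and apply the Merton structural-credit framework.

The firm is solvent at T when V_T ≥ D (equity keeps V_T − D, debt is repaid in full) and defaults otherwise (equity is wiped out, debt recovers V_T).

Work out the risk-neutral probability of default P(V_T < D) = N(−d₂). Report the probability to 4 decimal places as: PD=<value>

Work the structural quantities from V₀ = 238.0345 against face 113.3561:
d₁ = [ln(V₀/D) + (r + σ²/2)T] / (σ√T)
   = [ln(238.0345/113.3561) + (0.0095 + 0.5·0.1995²)·3.3018] / (0.1995·√3.3018)
   = [0.741881 + 0.097073] / 0.362509 = 2.314303
d₂ = d₁ − σ√T = 2.314303 − 0.362509 = 1.951795
risk-neutral PD = N(−d₂) = N(-1.951795) = 0.025481

PD=0.0255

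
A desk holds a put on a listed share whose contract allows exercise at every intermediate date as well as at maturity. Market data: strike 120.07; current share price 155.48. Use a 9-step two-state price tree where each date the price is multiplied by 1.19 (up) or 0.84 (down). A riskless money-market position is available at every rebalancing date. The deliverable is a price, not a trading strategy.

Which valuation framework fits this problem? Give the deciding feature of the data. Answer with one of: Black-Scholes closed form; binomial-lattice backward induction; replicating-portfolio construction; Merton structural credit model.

framework: binomial-lattice backward induction

Key observation: with exercise allowed before expiry on a discrete up/down model (9 steps from spot 155.48), the strike-120.07 put's value must be rolled back through the tree testing early exercise at each node.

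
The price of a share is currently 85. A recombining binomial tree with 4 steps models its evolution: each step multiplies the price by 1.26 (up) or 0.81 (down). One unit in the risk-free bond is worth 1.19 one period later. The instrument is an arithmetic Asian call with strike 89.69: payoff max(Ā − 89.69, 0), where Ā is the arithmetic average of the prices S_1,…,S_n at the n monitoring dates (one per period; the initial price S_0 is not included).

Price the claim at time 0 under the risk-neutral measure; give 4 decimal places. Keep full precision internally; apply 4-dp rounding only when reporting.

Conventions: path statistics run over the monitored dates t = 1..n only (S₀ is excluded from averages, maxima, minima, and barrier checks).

With p* = (R−d)/(u−d) = 0.8444, sum probability × payoff across the paths and divide by R^4.
Enumerate all 2^4 = 16 price paths (U = up ×1.26, D = down ×0.81); each path with k up-moves has probability p*^k·(1−p*)^(4−k).
DDDD: Ā=51.5952, payoff=0.0000, prob=0.000586
UDDD: Ā=80.2592, payoff=0.0000, prob=0.003179
DUDD: Ā=70.6967, payoff=0.0000, prob=0.003179
UUDD: Ā=109.9726, payoff=20.2826, prob=0.017255
DDUD: Ā=62.9510, payoff=0.0000, prob=0.003179
UDUD: Ā=97.9238, payoff=8.2338, prob=0.017255
DUUD: Ā=88.3613, payoff=0.0000, prob=0.017255
UUUD: Ā=137.4510, payoff=47.7610, prob=0.093670
DDDU: Ā=56.6771, payoff=0.0000, prob=0.003179
UDDU: Ā=88.1643, payoff=0.0000, prob=0.017255
DUDU: Ā=78.6018, payoff=0.0000, prob=0.017255
UUDU: Ā=122.2695, payoff=32.5795, prob=0.093670
DDUU: Ā=70.8562, payoff=0.0000, prob=0.017255
UDUU: Ā=110.2208, payoff=20.5308, prob=0.093670
DUUU: Ā=100.6583, payoff=10.9683, prob=0.093670
UUUU: Ā=156.5796, payoff=66.8896, prob=0.508492
Price = Σ prob·payoff / R^4 = 44.980840 / 2.005339 = 22.4305

price = 22.4305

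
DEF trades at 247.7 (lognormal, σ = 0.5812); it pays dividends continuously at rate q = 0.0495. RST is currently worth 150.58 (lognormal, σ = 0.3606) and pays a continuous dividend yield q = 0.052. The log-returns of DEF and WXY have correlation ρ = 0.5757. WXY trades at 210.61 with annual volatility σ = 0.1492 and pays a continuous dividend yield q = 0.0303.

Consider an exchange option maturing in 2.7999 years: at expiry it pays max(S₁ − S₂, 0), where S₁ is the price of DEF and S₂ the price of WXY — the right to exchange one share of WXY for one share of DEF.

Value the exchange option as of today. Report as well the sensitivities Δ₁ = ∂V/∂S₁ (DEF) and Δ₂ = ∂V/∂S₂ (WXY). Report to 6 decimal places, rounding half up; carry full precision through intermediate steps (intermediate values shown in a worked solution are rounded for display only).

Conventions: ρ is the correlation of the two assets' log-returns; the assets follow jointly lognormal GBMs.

σ_eff = √(σ₁² + σ₂² − 2ρσ₁σ₂) = √(0.5812² + 0.1492² − 2·0.5757·0.5812·0.1492) = 0.510108
d₁ = (ln(S₁/S₂) + (q₂ − q₁ + σ_eff²/2)T) / (σ_eff√T) = (ln(247.7/210.61) + (0.0303 − 0.0495 + 0.130105)·2.7999) / 0.853559 = 0.553838
d₂ = d₁ − σ_eff√T = 0.553838 − 0.853559 = -0.299721
N(d₁) = 0.710155,  N(d₂) = 0.382195
V = S₁·e^{−q₁T}·N(d₁) − S₂·e^{−q₂T}·N(d₂) = 153.139858 − 73.946881 = 79.192977
Key observation: no risk-free rate is needed — with the second asset as numeraire the exchange option is a call on the ratio S₁/S₂, and r cancels out of the value.
Δ₁ = e^{−q₁T}·N(d₁) = 0.618247;  Δ₂ = −e^{−q₂T}·N(d₂) = -0.351108

exchange price = 79.192977
Δ1 = 0.618247
Δ2 = -0.351108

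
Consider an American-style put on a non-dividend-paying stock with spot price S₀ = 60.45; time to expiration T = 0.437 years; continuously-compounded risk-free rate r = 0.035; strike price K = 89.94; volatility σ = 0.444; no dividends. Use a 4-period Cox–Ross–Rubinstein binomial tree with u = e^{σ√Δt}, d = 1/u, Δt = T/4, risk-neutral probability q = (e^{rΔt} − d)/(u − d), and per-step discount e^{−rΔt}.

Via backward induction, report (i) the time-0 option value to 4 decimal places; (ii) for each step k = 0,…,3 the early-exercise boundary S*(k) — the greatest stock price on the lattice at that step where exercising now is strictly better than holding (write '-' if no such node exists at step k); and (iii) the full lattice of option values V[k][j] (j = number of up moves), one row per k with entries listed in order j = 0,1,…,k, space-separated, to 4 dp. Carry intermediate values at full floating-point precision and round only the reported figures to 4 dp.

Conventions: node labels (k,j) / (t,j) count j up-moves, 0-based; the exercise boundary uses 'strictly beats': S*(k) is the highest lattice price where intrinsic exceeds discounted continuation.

Δt=0.10925, u=1.15807, d=0.86351, q=0.47638, disc=e^(-rΔt)=0.99618
k=4 terminal: V=max(K-S,0) → 56.3309 44.8660 29.4900 8.8689 0.0000
k=3: j=0 S=38.9217 intr=51.0183 cont=50.6751 V=51.0183[EX]; j=1 S=52.1989 intr=37.7411 cont=37.3979 V=37.7411[EX]; j=2 S=70.0054 intr=19.9346 cont=19.5914 V=19.9346[EX]; j=3 S=93.8861 intr=0.0000 cont=4.6262 V=4.6262[hold]  S*(3)=70.0054
k=2: j=0 S=45.0740 intr=44.8660 cont=44.5227 V=44.8660[EX]; j=1 S=60.4500 intr=29.4900 cont=29.1467 V=29.4900[EX]; j=2 S=81.0711 intr=8.8689 cont=12.5937 V=12.5937[hold]  S*(2)=60.4500
k=1: j=0 S=52.1989 intr=37.7411 cont=37.3979 V=37.7411[EX]; j=1 S=70.0054 intr=19.9346 cont=21.3591 V=21.3591[hold]  S*(1)=52.1989
k=0: j=0 S=60.4500 intr=29.4900 cont=29.8227 V=29.8227[hold]  S*(0)=-

price = 29.8227
boundary = - 52.1989 60.4500 70.0054
tree:
29.8227
37.7411 21.3591
44.8660 29.4900 12.5937
51.0183 37.7411 19.9346 4.6262
56.3309 44.8660 29.4900 8.8689 0.0000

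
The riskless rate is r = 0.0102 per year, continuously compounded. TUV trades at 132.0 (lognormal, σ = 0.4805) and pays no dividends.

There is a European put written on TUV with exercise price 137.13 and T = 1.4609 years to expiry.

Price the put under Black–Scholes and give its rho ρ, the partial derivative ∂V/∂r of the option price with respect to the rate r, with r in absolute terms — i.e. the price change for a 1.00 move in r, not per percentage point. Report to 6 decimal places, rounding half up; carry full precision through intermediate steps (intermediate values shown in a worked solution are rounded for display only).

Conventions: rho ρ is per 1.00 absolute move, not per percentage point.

price = 32.088032
ρ = -124.233140

σ√T = 0.4805·√1.4609 = 0.580769
d₁ = (ln(S/K) + (r+σ²/2)T) / (σ√T) = (ln(132.0/137.13) + (0.0102+0.4805²/2)·1.4609) / 0.580769 = (-0.038127 + 0.183548) / 0.580769 = 0.250392
d₂ = d₁ − σ√T = 0.250392 − 0.580769 = -0.330377
e^{−rT} = 0.985209
N(−d₁) = 0.401142,  N(−d₂) = 0.629442
Put price V = K·e^{−rT}·N(−d₂) − S·N(−d₁) = 85.038771 − 52.950739 = 32.088032
ρ = −K·T·e^{−rT}·N(−d₂) = -124.233140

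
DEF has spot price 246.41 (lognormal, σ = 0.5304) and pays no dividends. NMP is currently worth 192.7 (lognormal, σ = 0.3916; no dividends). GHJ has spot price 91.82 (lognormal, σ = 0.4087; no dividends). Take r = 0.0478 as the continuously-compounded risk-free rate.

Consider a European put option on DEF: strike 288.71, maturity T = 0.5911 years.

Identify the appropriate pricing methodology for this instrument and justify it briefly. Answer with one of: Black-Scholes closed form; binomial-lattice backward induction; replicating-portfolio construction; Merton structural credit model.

Key observation: with DEF following a GBM at constant σ and r, the European put struck at 288.71 prices in closed form — nothing here needs a stepwise model or a balance sheet.

framework: Black-Scholes closed form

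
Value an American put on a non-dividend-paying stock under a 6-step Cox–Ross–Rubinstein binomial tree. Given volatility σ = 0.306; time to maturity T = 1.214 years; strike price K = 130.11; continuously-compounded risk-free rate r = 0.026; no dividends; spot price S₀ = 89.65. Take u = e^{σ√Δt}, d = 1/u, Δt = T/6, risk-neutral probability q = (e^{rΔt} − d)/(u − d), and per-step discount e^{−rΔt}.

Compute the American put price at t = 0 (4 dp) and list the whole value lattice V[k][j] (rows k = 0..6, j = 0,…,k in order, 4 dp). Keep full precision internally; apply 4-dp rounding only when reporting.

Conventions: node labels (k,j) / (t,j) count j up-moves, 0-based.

price = 41.2663
tree:
41.2663
51.9881 30.3185
62.0339 40.5842 19.7365
70.7878 51.9881 28.9040 10.2066
78.4161 62.0339 40.4600 16.9352 3.1655
85.0634 70.7878 51.9881 27.2307 6.1759 0.0000
90.8560 78.4161 62.0339 40.4600 12.0492 0.0000 0.0000

params: Δt=0.20233 u=1.14757 d=0.87141 q=0.48474 e^(-rΔt)=0.99475
t_6 payoffs: 90.8560 78.4161 62.0339 40.4600 12.0492 0.0000 0.0000
k=5: node(5,0) S=45.0466 payoff=85.0634 vs cont=84.3808 → 85.0634 [stop]  node(5,1) S=59.3222 payoff=70.7878 vs cont=70.1052 → 70.7878 [stop]  node(5,2) S=78.1219 payoff=51.9881 vs cont=51.3055 → 51.9881 [stop]  node(5,3) S=102.8793 payoff=27.2307 vs cont=26.5480 → 27.2307 [stop]  node(5,4) S=135.4826 payoff=0.0000 vs cont=6.1759 → 6.1759 [wait]  node(5,5) S=178.4181 payoff=0.0000 vs cont=0.0000 → 0.0000 [wait]
k=4: node(4,0) S=51.6939 payoff=78.4161 vs cont=77.7334 → 78.4161 [stop]  node(4,1) S=68.0761 payoff=62.0339 vs cont=61.3512 → 62.0339 [stop]  node(4,2) S=89.6500 payoff=40.4600 vs cont=39.7773 → 40.4600 [stop]  node(4,3) S=118.0608 payoff=12.0492 vs cont=16.9352 → 16.9352 [wait]  node(4,4) S=155.4752 payoff=0.0000 vs cont=3.1655 → 3.1655 [wait]
k=3: node(3,0) S=59.3222 payoff=70.7878 vs cont=70.1052 → 70.7878 [stop]  node(3,1) S=78.1219 payoff=51.9881 vs cont=51.3055 → 51.9881 [stop]  node(3,2) S=102.8793 payoff=27.2307 vs cont=28.9040 → 28.9040 [wait]  node(3,3) S=135.4826 payoff=0.0000 vs cont=10.2066 → 10.2066 [wait]
k=2: node(2,0) S=68.0761 payoff=62.0339 vs cont=61.3512 → 62.0339 [stop]  node(2,1) S=89.6500 payoff=40.4600 vs cont=40.5842 → 40.5842 [wait]  node(2,2) S=118.0608 payoff=12.0492 vs cont=19.7365 → 19.7365 [wait]
k=1: node(1,0) S=78.1219 payoff=51.9881 vs cont=51.3654 → 51.9881 [stop]  node(1,1) S=102.8793 payoff=27.2307 vs cont=30.3185 → 30.3185 [wait]
k=0: node(0,0) S=89.6500 payoff=40.4600 vs cont=41.2663 → 41.2663 [wait]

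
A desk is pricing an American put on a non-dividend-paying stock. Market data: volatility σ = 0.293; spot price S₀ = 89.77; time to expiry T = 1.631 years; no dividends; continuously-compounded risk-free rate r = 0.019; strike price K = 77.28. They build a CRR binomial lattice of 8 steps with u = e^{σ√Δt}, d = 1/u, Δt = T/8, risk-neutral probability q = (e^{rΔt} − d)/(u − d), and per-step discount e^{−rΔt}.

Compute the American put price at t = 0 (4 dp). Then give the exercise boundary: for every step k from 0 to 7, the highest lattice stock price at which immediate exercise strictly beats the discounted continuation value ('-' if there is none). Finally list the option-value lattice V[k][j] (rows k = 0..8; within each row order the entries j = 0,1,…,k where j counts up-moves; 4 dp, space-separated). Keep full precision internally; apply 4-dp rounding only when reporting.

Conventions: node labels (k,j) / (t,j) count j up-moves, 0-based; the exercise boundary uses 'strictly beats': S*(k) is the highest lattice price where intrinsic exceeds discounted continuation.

params: Δt=0.20388 u=1.14145 d=0.87608 q=0.48160 e^(-rΔt)=0.99613
t_8 payoffs: 46.1281 36.6921 24.3980 8.3799 0.0000 0.0000 0.0000 0.0000 0.0000
t_7: node(7,0) S=35.5583 payoff=41.7217 vs cont=41.4230 → 41.7217 [stop]  node(7,1) S=46.3289 payoff=30.9511 vs cont=30.6523 → 30.9511 [stop]  node(7,2) S=60.3620 payoff=16.9180 vs cont=16.6192 → 16.9180 [stop]  node(7,3) S=78.6458 payoff=0.0000 vs cont=4.3274 → 4.3274 [wait]  node(7,4) S=102.4677 payoff=0.0000 vs cont=0.0000 → 0.0000 [wait]  node(7,5) S=133.5053 payoff=0.0000 vs cont=0.0000 → 0.0000 [wait]  node(7,6) S=173.9443 payoff=0.0000 vs cont=0.0000 → 0.0000 [wait]  node(7,7) S=226.6323 payoff=0.0000 vs cont=0.0000 → 0.0000 [wait]  ⇒ S*(7)=60.3620
t_6: node(6,0) S=40.5879 payoff=36.6921 vs cont=36.3933 → 36.6921 [stop]  node(6,1) S=52.8820 payoff=24.3980 vs cont=24.0992 → 24.3980 [stop]  node(6,2) S=68.9001 payoff=8.3799 vs cont=10.8124 → 10.8124 [wait]  node(6,3) S=89.7700 payoff=0.0000 vs cont=2.2346 → 2.2346 [wait]  node(6,4) S=116.9615 payoff=0.0000 vs cont=0.0000 → 0.0000 [wait]  node(6,5) S=152.3893 payoff=0.0000 vs cont=0.0000 → 0.0000 [wait]  node(6,6) S=198.5482 payoff=0.0000 vs cont=0.0000 → 0.0000 [wait]  ⇒ S*(6)=52.8820
t_5: node(5,0) S=46.3289 payoff=30.9511 vs cont=30.6523 → 30.9511 [stop]  node(5,1) S=60.3620 payoff=16.9180 vs cont=17.7861 → 17.7861 [wait]  node(5,2) S=78.6458 payoff=0.0000 vs cont=6.6555 → 6.6555 [wait]  node(5,3) S=102.4677 payoff=0.0000 vs cont=1.1540 → 1.1540 [wait]  node(5,4) S=133.5053 payoff=0.0000 vs cont=0.0000 → 0.0000 [wait]  node(5,5) S=173.9443 payoff=0.0000 vs cont=0.0000 → 0.0000 [wait]  ⇒ S*(5)=46.3289
t_4: node(4,0) S=52.8820 payoff=24.3980 vs cont=24.5157 → 24.5157 [wait]  node(4,1) S=68.9001 payoff=8.3799 vs cont=12.3776 → 12.3776 [wait]  node(4,2) S=89.7700 payoff=0.0000 vs cont=3.9905 → 3.9905 [wait]  node(4,3) S=116.9615 payoff=0.0000 vs cont=0.5959 → 0.5959 [wait]  node(4,4) S=152.3893 payoff=0.0000 vs cont=0.0000 → 0.0000 [wait]  ⇒ S*(4)=-
t_3: node(3,0) S=60.3620 payoff=16.9180 vs cont=18.5978 → 18.5978 [wait]  node(3,1) S=78.6458 payoff=0.0000 vs cont=8.3061 → 8.3061 [wait]  node(3,2) S=102.4677 payoff=0.0000 vs cont=2.3465 → 2.3465 [wait]  node(3,3) S=133.5053 payoff=0.0000 vs cont=0.3077 → 0.3077 [wait]  ⇒ S*(3)=-
t_2: node(2,0) S=68.9001 payoff=8.3799 vs cont=13.5886 → 13.5886 [wait]  node(2,1) S=89.7700 payoff=0.0000 vs cont=5.4150 → 5.4150 [wait]  node(2,2) S=116.9615 payoff=0.0000 vs cont=1.3594 → 1.3594 [wait]  ⇒ S*(2)=-
t_1: node(1,0) S=78.6458 payoff=0.0000 vs cont=9.6149 → 9.6149 [wait]  node(1,1) S=102.4677 payoff=0.0000 vs cont=3.4484 → 3.4484 [wait]  ⇒ S*(1)=-
t_0: node(0,0) S=89.7700 payoff=0.0000 vs cont=6.6194 → 6.6194 [wait]  ⇒ S*(0)=-

price = 6.6194
boundary = - - - - - 46.3289 52.8820 60.3620
tree:
6.6194
9.6149 3.4484
13.5886 5.4150 1.3594
18.5978 8.3061 2.3465 0.3077
24.5157 12.3776 3.9905 0.5959 0.0000
30.9511 17.7861 6.6555 1.1540 0.0000 0.0000
36.6921 24.3980 10.8124 2.2346 0.0000 0.0000 0.0000
41.7217 30.9511 16.9180 4.3274 0.0000 0.0000 0.0000 0.0000
46.1281 36.6921 24.3980 8.3799 0.0000 0.0000 0.0000 0.0000 0.0000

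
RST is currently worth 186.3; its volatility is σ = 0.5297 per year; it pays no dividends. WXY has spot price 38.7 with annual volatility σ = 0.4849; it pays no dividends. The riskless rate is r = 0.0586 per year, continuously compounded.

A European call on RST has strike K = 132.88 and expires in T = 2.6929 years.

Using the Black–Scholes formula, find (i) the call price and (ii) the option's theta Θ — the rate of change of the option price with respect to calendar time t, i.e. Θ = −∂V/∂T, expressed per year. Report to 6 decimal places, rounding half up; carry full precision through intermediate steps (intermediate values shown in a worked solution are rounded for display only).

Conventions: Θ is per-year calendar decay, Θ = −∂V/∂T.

σ√T = 0.5297·√2.6929 = 0.869241
d₁ = (ln(S/K) + (r+σ²/2)T) / (σ√T) = (ln(186.3/132.88) + (0.0586+0.5297²/2)·2.6929) / 0.869241 = (0.337912 + 0.535594) / 0.869241 = 1.004906
d₂ = d₁ − σ√T = 1.004906 − 0.869241 = 0.135666
e^{−rT} = 0.854017
N(d₁) = 0.842529,  N(d₂) = 0.553957
Call price V = S·N(d₁) − K·e^{−rT}·N(d₂) = 156.963155 − 62.864057 = 94.099097
φ(d₁) = (1/√(2π))·e^{−d₁²/2} = 0.240784
Θ = −S·φ(d₁)·σ/(2√T) − r·K·e^{−rT}·N(d₂) = −7.239850 − 3.683834 = -10.923683

price = 94.099097
Θ = -10.923683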